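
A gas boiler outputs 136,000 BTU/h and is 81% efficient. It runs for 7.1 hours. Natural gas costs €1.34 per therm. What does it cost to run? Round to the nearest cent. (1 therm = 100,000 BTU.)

€15.97

Heat delivered = 136,000 BTU/h × 7.1 h = 965,600 BTU
Gas input = 965,600 / 0.81 = 1,192,099 BTU
= 1,192,099 / 100,000 = 11.92 therm
Cost = 11.92 × €1.34/therm = €15.97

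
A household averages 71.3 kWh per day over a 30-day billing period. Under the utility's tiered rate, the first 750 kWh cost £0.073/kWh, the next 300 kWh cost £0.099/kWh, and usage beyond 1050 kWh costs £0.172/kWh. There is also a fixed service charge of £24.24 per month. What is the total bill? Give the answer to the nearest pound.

Usage = 71.3 kWh/day × 30 days = 2139 kWh
First 750 kWh × £0.073 = £54.75
Next 300 kWh × £0.099 = £29.70
Remaining 1089 kWh × £0.172 = £187.31
Energy charge = £271.76; + service £24.24 = £296.00

£296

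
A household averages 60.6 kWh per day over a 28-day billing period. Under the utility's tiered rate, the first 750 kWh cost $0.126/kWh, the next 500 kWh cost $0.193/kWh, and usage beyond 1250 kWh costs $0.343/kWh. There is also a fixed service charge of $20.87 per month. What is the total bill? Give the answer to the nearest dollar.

Usage = 60.6 kWh/day × 28 days = 1696.8 kWh
First 750 kWh × $0.126 = $94.50
Next 500 kWh × $0.193 = $96.50
Remaining 446.8 kWh × $0.343 = $153.25
Energy charge = $344.25; + service $20.87 = $365.12 ≈ $365

$365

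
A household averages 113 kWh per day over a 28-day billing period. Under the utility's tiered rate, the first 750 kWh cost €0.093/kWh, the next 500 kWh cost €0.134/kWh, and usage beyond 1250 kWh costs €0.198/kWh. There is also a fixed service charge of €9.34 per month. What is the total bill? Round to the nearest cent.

Usage = 113 kWh/day × 28 days = 3164 kWh
First 750 kWh × €0.093 = €69.75
Next 500 kWh × €0.134 = €67.00
Remaining 1914 kWh × €0.198 = €378.97
Energy charge = €515.72; + service €9.34 = €525.06

€525.06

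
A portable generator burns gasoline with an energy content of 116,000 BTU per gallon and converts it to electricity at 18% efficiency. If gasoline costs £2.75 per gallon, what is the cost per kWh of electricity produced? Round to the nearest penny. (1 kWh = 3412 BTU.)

Electrical output per gallon = 116,000 BTU × 0.18 / 3412 BTU/kWh = 6.12 kWh
Cost per kWh = £2.75 / 6.12 kWh = £0.449

£0.45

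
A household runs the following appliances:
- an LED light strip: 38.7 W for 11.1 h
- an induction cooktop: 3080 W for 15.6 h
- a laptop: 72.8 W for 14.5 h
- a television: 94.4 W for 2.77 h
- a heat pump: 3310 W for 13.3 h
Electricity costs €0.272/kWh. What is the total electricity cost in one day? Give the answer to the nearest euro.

€26

LED light strip: 38.7 W × 11.1 h = 430 Wh = 0.4296 kWh
induction cooktop: 3080 W × 15.6 h = 48,048 Wh = 48.05 kWh
laptop: 72.8 W × 14.5 h = 1,056 Wh = 1.056 kWh
television: 94.4 W × 2.77 h = 261 Wh = 0.2615 kWh
heat pump: 3310 W × 13.3 h = 44,023 Wh = 44.02 kWh
Total energy = 0.4296 + 48.05 + 1.056 + 0.2615 + 44.02 = 93.82 kWh
Cost = 93.82 kWh × €0.272 = €25.52 ≈ €26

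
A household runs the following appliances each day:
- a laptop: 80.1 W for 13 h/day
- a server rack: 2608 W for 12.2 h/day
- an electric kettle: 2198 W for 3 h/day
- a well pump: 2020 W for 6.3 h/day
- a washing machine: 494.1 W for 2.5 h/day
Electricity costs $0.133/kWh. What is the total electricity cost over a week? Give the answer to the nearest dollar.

$50

laptop: 80.1 W × 13 h × 7 d = 7,289 Wh = 7.289 kWh
server rack: 2608 W × 12.2 h × 7 d = 222,723 Wh = 222.7 kWh
electric kettle: 2198 W × 3 h × 7 d = 46,158 Wh = 46.16 kWh
well pump: 2020 W × 6.3 h × 7 d = 89,082 Wh = 89.08 kWh
washing machine: 494.1 W × 2.5 h × 7 d = 8,647 Wh = 8.647 kWh
Total energy = 7.289 + 222.7 + 46.16 + 89.08 + 8.647 = 373.9 kWh
Cost = 373.9 kWh × $0.133 = $49.73 ≈ $50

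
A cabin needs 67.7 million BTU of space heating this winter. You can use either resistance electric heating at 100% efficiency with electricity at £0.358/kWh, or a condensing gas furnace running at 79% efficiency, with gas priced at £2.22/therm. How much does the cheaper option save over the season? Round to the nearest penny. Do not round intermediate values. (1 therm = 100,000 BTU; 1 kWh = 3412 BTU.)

£5200.89

Heat load = 67.7 × 10⁶ BTU = 67,700,000 BTU
Gas: input = 67,700,000 / 0.79 = 85,696,203 BTU = 857 therm → 857 × £2.22 = £1,902.46
Electric: 67,700,000 BTU / 3412 = 19,840 kWh → × £0.358 = £7,103.34
Difference = |£1,902.46 − £7,103.34| = £5,200.89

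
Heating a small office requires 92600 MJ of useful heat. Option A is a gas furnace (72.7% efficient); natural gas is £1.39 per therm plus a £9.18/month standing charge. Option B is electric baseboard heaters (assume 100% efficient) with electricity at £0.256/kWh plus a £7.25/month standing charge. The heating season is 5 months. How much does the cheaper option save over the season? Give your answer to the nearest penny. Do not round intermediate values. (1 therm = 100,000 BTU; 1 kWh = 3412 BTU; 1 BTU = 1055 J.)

£4897.68

Heat load = 92600 MJ = 92,600,000,000 J / 1055 = 87,772,512 BTU
Gas: input = 87,772,512 / 0.727 = 120,732,478 BTU = 1,207 therm → 1,207 × £1.39 = £1,678.18; + 5 × £9.18 standing = £1,724.08
Electric: 87,772,512 BTU / 3412 = 25,720 kWh → × £0.256 = £6,585.51; + 5 × £7.25 standing = £6,621.76
Difference = |£1,724.08 − £6,621.76| = £4,897.68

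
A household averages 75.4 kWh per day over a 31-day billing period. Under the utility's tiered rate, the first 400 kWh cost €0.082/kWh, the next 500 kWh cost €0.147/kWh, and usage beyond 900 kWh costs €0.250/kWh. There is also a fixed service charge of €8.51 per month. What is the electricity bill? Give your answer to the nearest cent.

€474.16

Usage = 75.4 kWh/day × 31 days = 2337.4 kWh
First 400 kWh × €0.082 = €32.80
Next 500 kWh × €0.147 = €73.50
Remaining 1437.4 kWh × €0.250 = €359.35
Energy charge = €465.65; + service €8.51 = €474.16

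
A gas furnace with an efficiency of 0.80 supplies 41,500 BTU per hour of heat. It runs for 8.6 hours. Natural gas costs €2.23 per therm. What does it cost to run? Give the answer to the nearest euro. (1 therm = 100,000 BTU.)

Heat delivered = 41,500 BTU/h × 8.6 h = 356,900 BTU
Gas input = 356,900 / 0.80 = 446,125 BTU
= 446,125 / 100,000 = 4.461 therm
Cost = 4.461 × €2.23/therm = €9.95 ≈ €10

€10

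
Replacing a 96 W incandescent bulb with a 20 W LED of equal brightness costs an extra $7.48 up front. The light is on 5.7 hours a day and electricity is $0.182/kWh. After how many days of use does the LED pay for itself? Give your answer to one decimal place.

Power saved = 96 − 20 = 76 W
Daily energy saved = 76 W × 5.7 h = 433.2 Wh = 0.4332 kWh
Daily savings = 0.4332 × $0.182 = $0.0788
Payback = $7.48 / $0.0788 per day = 94.87 days

94.9 days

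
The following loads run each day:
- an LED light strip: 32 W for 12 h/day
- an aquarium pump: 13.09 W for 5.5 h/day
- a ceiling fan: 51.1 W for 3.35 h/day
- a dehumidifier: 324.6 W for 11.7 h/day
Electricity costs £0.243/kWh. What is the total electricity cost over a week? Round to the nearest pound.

£8

LED light strip: 32 W × 12 h × 7 d = 2,688 Wh = 2.688 kWh
aquarium pump: 13.09 W × 5.5 h × 7 d = 504 Wh = 0.504 kWh
ceiling fan: 51.1 W × 3.35 h × 7 d = 1,198 Wh = 1.198 kWh
dehumidifier: 324.6 W × 11.7 h × 7 d = 26,585 Wh = 26.58 kWh
Total energy = 2.688 + 0.504 + 1.198 + 26.58 = 30.98 kWh
Cost = 30.98 kWh × £0.243 = £7.53 ≈ £8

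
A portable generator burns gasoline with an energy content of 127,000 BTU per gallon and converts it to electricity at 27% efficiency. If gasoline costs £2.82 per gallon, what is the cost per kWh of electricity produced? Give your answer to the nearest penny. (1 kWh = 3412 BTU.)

Electrical output per gallon = 127,000 BTU × 0.27 / 3412 BTU/kWh = 10.05 kWh
Cost per kWh = £2.82 / 10.05 kWh = £0.281

£0.28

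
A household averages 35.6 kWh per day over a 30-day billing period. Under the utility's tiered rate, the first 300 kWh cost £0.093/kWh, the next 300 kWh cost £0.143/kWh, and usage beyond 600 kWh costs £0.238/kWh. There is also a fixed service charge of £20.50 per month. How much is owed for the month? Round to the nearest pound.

Usage = 35.6 kWh/day × 30 days = 1068 kWh
First 300 kWh × £0.093 = £27.90
Next 300 kWh × £0.143 = £42.90
Remaining 468 kWh × £0.238 = £111.38
Energy charge = £182.18; + service £20.50 = £202.68 ≈ £203

£203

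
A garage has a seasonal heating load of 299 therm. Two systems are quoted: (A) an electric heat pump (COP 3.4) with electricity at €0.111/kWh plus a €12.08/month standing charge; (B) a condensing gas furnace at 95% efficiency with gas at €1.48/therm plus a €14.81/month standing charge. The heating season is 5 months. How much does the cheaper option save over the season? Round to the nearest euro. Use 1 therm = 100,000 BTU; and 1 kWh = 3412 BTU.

Heat load = 299 therm × 100,000 = 29,900,000 BTU
Gas: input = 29,900,000 / 0.95 = 31,473,684 BTU = 314.7 therm → 314.7 × €1.48 = €465.81; + 5 × €14.81 standing = €539.86
Heat pump: 29,900,000 BTU / 3412 = 8,763 kWh heat; / 3.4 = 2,577 kWh in → × €0.111 = €286.09; + 5 × €12.08 standing = €346.49
Difference = |€539.86 − €346.49| = €193.37 ≈ €193

€193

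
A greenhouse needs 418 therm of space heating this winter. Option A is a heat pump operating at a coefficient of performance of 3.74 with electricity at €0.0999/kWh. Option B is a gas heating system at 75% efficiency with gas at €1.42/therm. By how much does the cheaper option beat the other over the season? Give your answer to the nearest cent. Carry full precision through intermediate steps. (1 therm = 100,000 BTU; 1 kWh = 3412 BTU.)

Heat load = 418 therm × 100,000 = 41,800,000 BTU
Gas: input = 41,800,000 / 0.75 = 55,733,333 BTU = 557.3 therm → 557.3 × €1.42 = €791.41
Heat pump: 41,800,000 BTU / 3412 = 12,250 kWh heat; / 3.74 = 3,276 kWh in → × €0.0999 = €327.24
Difference = |€791.41 − €327.24| = €464.18

€464.18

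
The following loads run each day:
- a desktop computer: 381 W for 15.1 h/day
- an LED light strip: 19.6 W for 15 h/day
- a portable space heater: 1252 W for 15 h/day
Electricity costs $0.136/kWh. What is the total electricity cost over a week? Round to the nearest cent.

desktop computer: 381 W × 15.1 h × 7 d = 40,272 Wh = 40.27 kWh
LED light strip: 19.6 W × 15 h × 7 d = 2,058 Wh = 2.058 kWh
portable space heater: 1252 W × 15 h × 7 d = 131,460 Wh = 131.5 kWh
Total energy = 40.27 + 2.058 + 131.5 = 173.8 kWh
Cost = 173.8 kWh × $0.136 = $23.64

$23.64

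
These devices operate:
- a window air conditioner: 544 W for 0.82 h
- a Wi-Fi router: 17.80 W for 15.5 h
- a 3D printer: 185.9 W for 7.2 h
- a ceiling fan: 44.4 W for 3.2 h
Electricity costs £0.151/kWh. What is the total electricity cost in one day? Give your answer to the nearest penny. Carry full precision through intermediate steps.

£0.33

window air conditioner: 544 W × 0.82 h = 446 Wh = 0.4461 kWh
Wi-Fi router: 17.80 W × 15.5 h = 276 Wh = 0.2759 kWh
3D printer: 185.9 W × 7.2 h = 1,338 Wh = 1.338 kWh
ceiling fan: 44.4 W × 3.2 h = 142 Wh = 0.1421 kWh
Total energy = 0.4461 + 0.2759 + 1.338 + 0.1421 = 2.203 kWh
Cost = 2.203 kWh × £0.151 = £0.33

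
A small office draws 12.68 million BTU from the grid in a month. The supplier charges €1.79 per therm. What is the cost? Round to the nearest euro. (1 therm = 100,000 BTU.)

12.68 million BTU × (10 therm/million BTU) = 126.8 therm
Cost = 126.8 therm × €1.79/therm = €226.97 ≈ €227

€227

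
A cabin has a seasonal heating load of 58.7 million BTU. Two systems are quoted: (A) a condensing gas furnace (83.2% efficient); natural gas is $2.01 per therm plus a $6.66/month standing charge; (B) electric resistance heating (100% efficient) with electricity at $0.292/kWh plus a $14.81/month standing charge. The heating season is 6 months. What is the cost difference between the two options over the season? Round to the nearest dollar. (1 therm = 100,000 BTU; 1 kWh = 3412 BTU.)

$3654

Heat load = 58.7 × 10⁶ BTU = 58,700,000 BTU
Gas: input = 58,700,000 / 0.832 = 70,552,885 BTU = 705.5 therm → 705.5 × $2.01 = $1,418.11; + 6 × $6.66 standing = $1,458.07
Electric: 58,700,000 BTU / 3412 = 17,200 kWh → × $0.292 = $5,023.56; + 6 × $14.81 standing = $5,112.42
Difference = |$1,458.07 − $5,112.42| = $3,654.35 ≈ $3654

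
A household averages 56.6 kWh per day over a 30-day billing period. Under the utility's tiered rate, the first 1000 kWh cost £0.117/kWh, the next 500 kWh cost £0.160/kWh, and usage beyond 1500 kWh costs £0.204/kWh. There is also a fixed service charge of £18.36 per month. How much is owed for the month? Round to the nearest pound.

Usage = 56.6 kWh/day × 30 days = 1698 kWh
First 1000 kWh × £0.117 = £117.00
Next 500 kWh × £0.160 = £80.00
Remaining 198 kWh × £0.204 = £40.39
Energy charge = £237.39; + service £18.36 = £255.75 ≈ £256

£256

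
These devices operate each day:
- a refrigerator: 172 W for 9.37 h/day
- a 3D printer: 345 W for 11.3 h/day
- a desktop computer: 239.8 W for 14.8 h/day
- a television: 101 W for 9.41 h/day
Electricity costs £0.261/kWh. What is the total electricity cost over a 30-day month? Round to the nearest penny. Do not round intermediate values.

refrigerator: 172 W × 9.37 h × 30 d = 48,349 Wh = 48.35 kWh
3D printer: 345 W × 11.3 h × 30 d = 116,955 Wh = 117 kWh
desktop computer: 239.8 W × 14.8 h × 30 d = 106,471 Wh = 106.5 kWh
television: 101 W × 9.41 h × 30 d = 28,512 Wh = 28.51 kWh
Total energy = 48.35 + 117 + 106.5 + 28.51 = 300.3 kWh
Cost = 300.3 kWh × £0.261 = £78.38

£78.38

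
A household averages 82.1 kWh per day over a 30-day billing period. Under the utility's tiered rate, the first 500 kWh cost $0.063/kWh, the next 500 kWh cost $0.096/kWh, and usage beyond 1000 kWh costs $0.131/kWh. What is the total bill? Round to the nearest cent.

$271.15

Usage = 82.1 kWh/day × 30 days = 2463 kWh
First 500 kWh × $0.063 = $31.50
Next 500 kWh × $0.096 = $48.00
Remaining 1463 kWh × $0.131 = $191.65
Total = $271.15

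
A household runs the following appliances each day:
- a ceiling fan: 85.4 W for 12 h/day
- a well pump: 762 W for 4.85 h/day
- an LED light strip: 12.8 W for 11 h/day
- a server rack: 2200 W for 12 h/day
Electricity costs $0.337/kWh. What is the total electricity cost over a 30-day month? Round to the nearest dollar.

ceiling fan: 85.4 W × 12 h × 30 d = 30,744 Wh = 30.74 kWh
well pump: 762 W × 4.85 h × 30 d = 110,871 Wh = 110.9 kWh
LED light strip: 12.8 W × 11 h × 30 d = 4,224 Wh = 4.224 kWh
server rack: 2200 W × 12 h × 30 d = 792,000 Wh = 792 kWh
Total energy = 30.74 + 110.9 + 4.224 + 792 = 937.8 kWh
Cost = 937.8 kWh × $0.337 = $316.05 ≈ $316

$316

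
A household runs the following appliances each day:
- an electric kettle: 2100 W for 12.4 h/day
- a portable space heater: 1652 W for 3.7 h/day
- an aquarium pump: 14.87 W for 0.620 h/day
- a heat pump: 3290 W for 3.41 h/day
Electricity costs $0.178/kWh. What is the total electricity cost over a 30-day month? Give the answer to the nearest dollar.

electric kettle: 2100 W × 12.4 h × 30 d = 781,200 Wh = 781.2 kWh
portable space heater: 1652 W × 3.7 h × 30 d = 183,372 Wh = 183.4 kWh
aquarium pump: 14.87 W × 0.620 h × 30 d = 277 Wh = 0.2766 kWh
heat pump: 3290 W × 3.41 h × 30 d = 336,567 Wh = 336.6 kWh
Total energy = 781.2 + 183.4 + 0.2766 + 336.6 = 1,301 kWh
Cost = 1,301 kWh × $0.178 = $231.65 ≈ $232

$232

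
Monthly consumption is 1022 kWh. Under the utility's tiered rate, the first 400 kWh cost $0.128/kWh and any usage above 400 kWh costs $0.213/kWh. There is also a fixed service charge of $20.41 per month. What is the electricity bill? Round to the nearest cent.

First 400 kWh × $0.128 = $51.20
Remaining 622 kWh × $0.213 = $132.49
Energy charge = $183.69; + service $20.41 = $204.10

$204.10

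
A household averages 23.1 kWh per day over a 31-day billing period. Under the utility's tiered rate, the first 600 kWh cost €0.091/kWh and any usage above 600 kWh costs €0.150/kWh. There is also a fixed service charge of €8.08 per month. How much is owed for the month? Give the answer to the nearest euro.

Usage = 23.1 kWh/day × 31 days = 716.1 kWh
First 600 kWh × €0.091 = €54.60
Remaining 116.1 kWh × €0.150 = €17.42
Energy charge = €72.02; + service €8.08 = €80.09 ≈ €80

€80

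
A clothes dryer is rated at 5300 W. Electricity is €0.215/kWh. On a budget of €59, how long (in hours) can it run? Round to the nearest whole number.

Energy budget = €59 / €0.215 per kWh = 274.4 kWh = 274,419 Wh
Runtime = 274,419 Wh / 5300 W = 51.78 h

52 h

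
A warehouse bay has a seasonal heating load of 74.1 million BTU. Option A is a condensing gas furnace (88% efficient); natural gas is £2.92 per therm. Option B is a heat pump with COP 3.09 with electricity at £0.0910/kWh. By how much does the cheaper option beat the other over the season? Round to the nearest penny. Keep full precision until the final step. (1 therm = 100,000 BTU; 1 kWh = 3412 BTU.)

£1819.20

Heat load = 74.1 × 10⁶ BTU = 74,100,000 BTU
Gas: input = 74,100,000 / 0.88 = 84,204,545 BTU = 842 therm → 842 × £2.92 = £2,458.77
Heat pump: 74,100,000 BTU / 3412 = 21,720 kWh heat; / 3.09 = 7,028 kWh in → × £0.0910 = £639.58
Difference = |£2,458.77 − £639.58| = £1,819.20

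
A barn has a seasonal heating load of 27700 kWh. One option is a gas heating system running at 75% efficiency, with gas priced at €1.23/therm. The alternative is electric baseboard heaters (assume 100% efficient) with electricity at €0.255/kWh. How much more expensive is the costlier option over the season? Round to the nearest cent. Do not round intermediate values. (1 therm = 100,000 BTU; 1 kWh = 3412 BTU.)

Heat load = 27700 kWh × 3412 = 94,512,400 BTU
Gas: input = 94,512,400 / 0.75 = 126,016,533 BTU = 1,260 therm → 1,260 × €1.23 = €1,550.00
Electric: 94,512,400 BTU / 3412 = 27,700 kWh → × €0.255 = €7,063.50
Difference = |€1,550.00 − €7,063.50| = €5,513.50

€5513.50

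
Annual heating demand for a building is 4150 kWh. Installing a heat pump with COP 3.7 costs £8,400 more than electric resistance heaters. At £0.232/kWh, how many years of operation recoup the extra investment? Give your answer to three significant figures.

12 years

Resistance: 4150 kWh × £0.232 = £962.80/yr
Heat pump: 4150 / 3.7 = 1122 kWh in → × £0.232 = £260.22/yr
Annual savings = £702.58
Payback = £8,400 / £702.58 = 12 years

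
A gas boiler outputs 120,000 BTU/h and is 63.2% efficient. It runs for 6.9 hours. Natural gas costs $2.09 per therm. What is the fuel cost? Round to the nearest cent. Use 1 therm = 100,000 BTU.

$27.38

Heat delivered = 120,000 BTU/h × 6.9 h = 828,000 BTU
Gas input = 828,000 / 0.632 = 1,310,127 BTU
= 1,310,127 / 100,000 = 13.1 therm
Cost = 13.1 × $2.09/therm = $27.38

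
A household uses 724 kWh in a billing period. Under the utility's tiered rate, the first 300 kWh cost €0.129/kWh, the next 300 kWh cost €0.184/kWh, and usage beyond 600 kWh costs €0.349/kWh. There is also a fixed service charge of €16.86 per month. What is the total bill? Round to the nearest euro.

€154

First 300 kWh × €0.129 = €38.70
Next 300 kWh × €0.184 = €55.20
Remaining 124 kWh × €0.349 = €43.28
Energy charge = €137.18; + service €16.86 = €154.04 ≈ €154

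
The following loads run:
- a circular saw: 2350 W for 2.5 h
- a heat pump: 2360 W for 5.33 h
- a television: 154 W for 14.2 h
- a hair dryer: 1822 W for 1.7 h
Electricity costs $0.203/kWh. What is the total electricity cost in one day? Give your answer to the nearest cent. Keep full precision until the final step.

$4.82

circular saw: 2350 W × 2.5 h = 5,875 Wh = 5.875 kWh
heat pump: 2360 W × 5.33 h = 12,579 Wh = 12.58 kWh
television: 154 W × 14.2 h = 2,187 Wh = 2.187 kWh
hair dryer: 1822 W × 1.7 h = 3,097 Wh = 3.097 kWh
Total energy = 5.875 + 12.58 + 2.187 + 3.097 = 23.74 kWh
Cost = 23.74 kWh × $0.203 = $4.82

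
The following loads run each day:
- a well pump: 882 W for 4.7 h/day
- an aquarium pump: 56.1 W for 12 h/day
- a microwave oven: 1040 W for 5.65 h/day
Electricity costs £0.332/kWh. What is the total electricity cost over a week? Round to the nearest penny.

well pump: 882 W × 4.7 h × 7 d = 29,018 Wh = 29.02 kWh
aquarium pump: 56.1 W × 12 h × 7 d = 4,712 Wh = 4.712 kWh
microwave oven: 1040 W × 5.65 h × 7 d = 41,132 Wh = 41.13 kWh
Total energy = 29.02 + 4.712 + 41.13 = 74.86 kWh
Cost = 74.86 kWh × £0.332 = £24.85

£24.85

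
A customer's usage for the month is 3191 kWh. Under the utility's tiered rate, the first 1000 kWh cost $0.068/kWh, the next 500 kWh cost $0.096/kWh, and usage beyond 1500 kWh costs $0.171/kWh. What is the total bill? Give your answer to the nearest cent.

First 1000 kWh × $0.068 = $68.00
Next 500 kWh × $0.096 = $48.00
Remaining 1691 kWh × $0.171 = $289.16
Total = $405.16

$405.16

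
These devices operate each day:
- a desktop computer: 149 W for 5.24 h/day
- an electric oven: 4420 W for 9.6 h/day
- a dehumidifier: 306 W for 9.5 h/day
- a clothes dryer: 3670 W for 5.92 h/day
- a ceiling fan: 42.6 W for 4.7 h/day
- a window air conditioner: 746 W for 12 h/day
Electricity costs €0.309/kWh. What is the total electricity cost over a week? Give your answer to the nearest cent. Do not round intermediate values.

€166.55

desktop computer: 149 W × 5.24 h × 7 d = 5,465 Wh = 5.465 kWh
electric oven: 4420 W × 9.6 h × 7 d = 297,024 Wh = 297 kWh
dehumidifier: 306 W × 9.5 h × 7 d = 20,349 Wh = 20.35 kWh
clothes dryer: 3670 W × 5.92 h × 7 d = 152,085 Wh = 152.1 kWh
ceiling fan: 42.6 W × 4.7 h × 7 d = 1,402 Wh = 1.402 kWh
window air conditioner: 746 W × 12 h × 7 d = 62,664 Wh = 62.66 kWh
Total energy = 5.465 + 297 + 20.35 + 152.1 + 1.402 + 62.66 = 539 kWh
Cost = 539 kWh × €0.309 = €166.55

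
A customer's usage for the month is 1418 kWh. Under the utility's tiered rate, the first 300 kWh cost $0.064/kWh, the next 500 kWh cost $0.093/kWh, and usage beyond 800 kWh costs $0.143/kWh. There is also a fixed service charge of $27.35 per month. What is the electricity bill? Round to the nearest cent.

$181.42

First 300 kWh × $0.064 = $19.20
Next 500 kWh × $0.093 = $46.50
Remaining 618 kWh × $0.143 = $88.37
Energy charge = $154.07; + service $27.35 = $181.42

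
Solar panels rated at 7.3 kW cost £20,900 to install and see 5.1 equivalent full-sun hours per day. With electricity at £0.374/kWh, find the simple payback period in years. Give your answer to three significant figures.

Daily generation = 7.3 kW × 5.1 h = 37.23 kWh
Annual generation = 37.23 × 365 = 13589 kWh
Annual savings = 13589 × £0.374 = £5,082.27
Payback = £20,900 / £5,082.27 = 4.11 years

4.11 years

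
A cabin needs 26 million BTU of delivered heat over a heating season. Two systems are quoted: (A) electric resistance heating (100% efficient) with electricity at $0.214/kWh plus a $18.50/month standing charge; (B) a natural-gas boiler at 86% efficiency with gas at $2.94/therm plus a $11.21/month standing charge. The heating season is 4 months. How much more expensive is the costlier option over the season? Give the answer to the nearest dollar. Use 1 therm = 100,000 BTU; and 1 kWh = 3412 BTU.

$771

Heat load = 26 × 10⁶ BTU = 26,000,000 BTU
Gas: input = 26,000,000 / 0.86 = 30,232,558 BTU = 302.3 therm → 302.3 × $2.94 = $888.84; + 4 × $11.21 standing = $933.68
Electric: 26,000,000 BTU / 3412 = 7,620 kWh → × $0.214 = $1,630.72; + 4 × $18.50 standing = $1,704.72
Difference = |$933.68 − $1,704.72| = $771.04 ≈ $771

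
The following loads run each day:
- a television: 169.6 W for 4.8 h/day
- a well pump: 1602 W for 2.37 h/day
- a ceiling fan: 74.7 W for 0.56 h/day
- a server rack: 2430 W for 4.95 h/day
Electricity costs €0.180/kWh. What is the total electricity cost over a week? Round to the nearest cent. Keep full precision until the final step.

television: 169.6 W × 4.8 h × 7 d = 5,699 Wh = 5.699 kWh
well pump: 1602 W × 2.37 h × 7 d = 26,577 Wh = 26.58 kWh
ceiling fan: 74.7 W × 0.56 h × 7 d = 293 Wh = 0.2928 kWh
server rack: 2430 W × 4.95 h × 7 d = 84,200 Wh = 84.2 kWh
Total energy = 5.699 + 26.58 + 0.2928 + 84.2 = 116.8 kWh
Cost = 116.8 kWh × €0.180 = €21.02

€21.02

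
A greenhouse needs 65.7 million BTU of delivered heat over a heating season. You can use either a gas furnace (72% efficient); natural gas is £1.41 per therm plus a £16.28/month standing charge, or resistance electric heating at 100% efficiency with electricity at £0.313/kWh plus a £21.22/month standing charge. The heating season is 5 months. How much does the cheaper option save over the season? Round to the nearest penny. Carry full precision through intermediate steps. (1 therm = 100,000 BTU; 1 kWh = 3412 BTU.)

£4765.07

Heat load = 65.7 × 10⁶ BTU = 65,700,000 BTU
Gas: input = 65,700,000 / 0.72 = 91,250,000 BTU = 912.5 therm → 912.5 × £1.41 = £1,286.62; + 5 × £16.28 standing = £1,368.03
Electric: 65,700,000 BTU / 3412 = 19,260 kWh → × £0.313 = £6,026.99; + 5 × £21.22 standing = £6,133.09
Difference = |£1,368.03 − £6,133.09| = £4,765.07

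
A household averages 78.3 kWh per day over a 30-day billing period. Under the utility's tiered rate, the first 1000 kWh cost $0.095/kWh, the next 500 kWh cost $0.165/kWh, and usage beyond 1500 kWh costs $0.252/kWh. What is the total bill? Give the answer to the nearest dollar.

$391

Usage = 78.3 kWh/day × 30 days = 2349 kWh
First 1000 kWh × $0.095 = $95.00
Next 500 kWh × $0.165 = $82.50
Remaining 849 kWh × $0.252 = $213.95
Total = $391.45 ≈ $391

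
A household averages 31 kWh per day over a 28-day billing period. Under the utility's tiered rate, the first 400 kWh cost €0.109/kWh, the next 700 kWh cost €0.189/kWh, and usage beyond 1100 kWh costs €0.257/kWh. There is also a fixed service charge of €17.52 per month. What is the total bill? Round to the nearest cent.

Usage = 31 kWh/day × 28 days = 868 kWh
First 400 kWh × €0.109 = €43.60
Next 468 kWh × €0.189 = €88.45
Remaining tier: 0 kWh (not reached)
Energy charge = €132.05; + service €17.52 = €149.57

€149.57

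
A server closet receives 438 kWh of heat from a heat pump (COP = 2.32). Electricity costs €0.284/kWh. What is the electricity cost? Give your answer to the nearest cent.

€53.62

Electrical input = 438 kWh / 2.32 = 188.8 kWh
Cost = 188.8 × €0.284/kWh = €53.62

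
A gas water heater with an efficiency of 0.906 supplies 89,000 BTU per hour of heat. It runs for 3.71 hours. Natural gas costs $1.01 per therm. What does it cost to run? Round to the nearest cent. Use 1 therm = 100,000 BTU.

Heat delivered = 89,000 BTU/h × 3.71 h = 330,190 BTU
Gas input = 330,190 / 0.906 = 364,448 BTU
= 364,448 / 100,000 = 3.644 therm
Cost = 3.644 × $1.01/therm = $3.68

$3.68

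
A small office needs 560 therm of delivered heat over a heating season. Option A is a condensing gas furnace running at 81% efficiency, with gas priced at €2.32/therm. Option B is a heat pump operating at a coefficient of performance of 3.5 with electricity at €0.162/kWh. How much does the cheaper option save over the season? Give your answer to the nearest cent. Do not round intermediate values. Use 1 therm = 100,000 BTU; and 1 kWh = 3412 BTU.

Heat load = 560 therm × 100,000 = 56,000,000 BTU
Gas: input = 56,000,000 / 0.81 = 69,135,802 BTU = 691.4 therm → 691.4 × €2.32 = €1,603.95
Heat pump: 56,000,000 BTU / 3412 = 16,410 kWh heat; / 3.5 = 4,689 kWh in → × €0.162 = €759.67
Difference = |€1,603.95 − €759.67| = €844.28

€844.28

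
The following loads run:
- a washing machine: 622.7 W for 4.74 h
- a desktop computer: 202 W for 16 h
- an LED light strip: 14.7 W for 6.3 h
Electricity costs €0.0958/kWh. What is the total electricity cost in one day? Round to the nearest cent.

€0.60

washing machine: 622.7 W × 4.74 h = 2,952 Wh = 2.952 kWh
desktop computer: 202 W × 16 h = 3,232 Wh = 3.232 kWh
LED light strip: 14.7 W × 6.3 h = 93 Wh = 0.09261 kWh
Total energy = 2.952 + 3.232 + 0.09261 = 6.276 kWh
Cost = 6.276 kWh × €0.0958 = €0.60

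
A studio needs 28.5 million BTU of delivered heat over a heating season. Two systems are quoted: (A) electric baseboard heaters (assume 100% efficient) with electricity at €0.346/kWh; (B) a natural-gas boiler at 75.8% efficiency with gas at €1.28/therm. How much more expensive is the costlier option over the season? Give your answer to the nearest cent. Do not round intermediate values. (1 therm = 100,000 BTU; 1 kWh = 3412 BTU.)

Heat load = 28.5 × 10⁶ BTU = 28,500,000 BTU
Gas: input = 28,500,000 / 0.758 = 37,598,945 BTU = 376 therm → 376 × €1.28 = €481.27
Electric: 28,500,000 BTU / 3412 = 8,353 kWh → × €0.346 = €2,890.09
Difference = |€481.27 − €2,890.09| = €2,408.83

€2408.83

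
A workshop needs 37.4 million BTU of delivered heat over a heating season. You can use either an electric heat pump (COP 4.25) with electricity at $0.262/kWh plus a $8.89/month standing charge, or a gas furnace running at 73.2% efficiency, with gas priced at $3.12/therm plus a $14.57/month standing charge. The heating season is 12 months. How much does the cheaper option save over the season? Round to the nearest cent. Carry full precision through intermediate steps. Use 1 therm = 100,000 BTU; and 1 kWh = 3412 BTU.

$986.53

Heat load = 37.4 × 10⁶ BTU = 37,400,000 BTU
Gas: input = 37,400,000 / 0.732 = 51,092,896 BTU = 510.9 therm → 510.9 × $3.12 = $1,594.10; + 12 × $14.57 standing = $1,768.94
Heat pump: 37,400,000 BTU / 3412 = 10,960 kWh heat; / 4.25 = 2,579 kWh in → × $0.262 = $675.73; + 12 × $8.89 standing = $782.41
Difference = |$1,768.94 − $782.41| = $986.53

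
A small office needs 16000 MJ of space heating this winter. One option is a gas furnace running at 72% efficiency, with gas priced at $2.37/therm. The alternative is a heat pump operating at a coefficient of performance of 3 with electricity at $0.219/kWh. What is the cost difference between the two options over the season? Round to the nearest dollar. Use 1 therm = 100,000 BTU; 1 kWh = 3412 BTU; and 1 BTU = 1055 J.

Heat load = 16000 MJ = 16,000,000,000 J / 1055 = 15,165,877 BTU
Gas: input = 15,165,877 / 0.72 = 21,063,718 BTU = 210.6 therm → 210.6 × $2.37 = $499.21
Heat pump: 15,165,877 BTU / 3412 = 4,445 kWh heat; / 3 = 1,482 kWh in → × $0.219 = $324.48
Difference = |$499.21 − $324.48| = $174.74 ≈ $175

$175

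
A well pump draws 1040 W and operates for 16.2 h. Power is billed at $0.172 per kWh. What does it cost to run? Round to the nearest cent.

Energy = 1040 W × 16.2 h = 16,848 Wh = 16.85 kWh
Cost = 16.85 kWh × $0.172/kWh = $2.90

$2.90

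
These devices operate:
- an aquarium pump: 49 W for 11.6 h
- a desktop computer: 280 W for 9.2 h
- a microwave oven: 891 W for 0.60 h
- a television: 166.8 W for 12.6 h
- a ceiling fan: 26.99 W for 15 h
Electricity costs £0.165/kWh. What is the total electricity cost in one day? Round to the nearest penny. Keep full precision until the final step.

£1.02

aquarium pump: 49 W × 11.6 h = 568 Wh = 0.5684 kWh
desktop computer: 280 W × 9.2 h = 2,576 Wh = 2.576 kWh
microwave oven: 891 W × 0.60 h = 535 Wh = 0.5346 kWh
television: 166.8 W × 12.6 h = 2,102 Wh = 2.102 kWh
ceiling fan: 26.99 W × 15 h = 405 Wh = 0.4048 kWh
Total energy = 0.5684 + 2.576 + 0.5346 + 2.102 + 0.4048 = 6.186 kWh
Cost = 6.186 kWh × £0.165 = £1.02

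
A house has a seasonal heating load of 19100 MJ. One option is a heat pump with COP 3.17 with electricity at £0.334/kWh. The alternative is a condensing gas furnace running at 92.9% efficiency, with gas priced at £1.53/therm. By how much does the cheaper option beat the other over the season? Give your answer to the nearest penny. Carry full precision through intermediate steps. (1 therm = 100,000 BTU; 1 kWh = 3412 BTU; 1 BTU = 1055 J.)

£260.90

Heat load = 19100 MJ = 19,100,000,000 J / 1055 = 18,104,265 BTU
Gas: input = 18,104,265 / 0.929 = 19,487,907 BTU = 194.9 therm → 194.9 × £1.53 = £298.16
Heat pump: 18,104,265 BTU / 3412 = 5,306 kWh heat; / 3.17 = 1,674 kWh in → × £0.334 = £559.06
Difference = |£298.16 − £559.06| = £260.90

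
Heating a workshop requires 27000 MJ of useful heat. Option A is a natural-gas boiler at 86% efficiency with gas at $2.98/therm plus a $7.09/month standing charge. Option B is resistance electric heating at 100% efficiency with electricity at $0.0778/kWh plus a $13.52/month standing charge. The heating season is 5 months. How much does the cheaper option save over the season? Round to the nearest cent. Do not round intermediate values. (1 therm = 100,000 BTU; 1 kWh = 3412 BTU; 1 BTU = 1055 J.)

$271.10

Heat load = 27000 MJ = 27,000,000,000 J / 1055 = 25,592,417 BTU
Gas: input = 25,592,417 / 0.86 = 29,758,624 BTU = 297.6 therm → 297.6 × $2.98 = $886.81; + 5 × $7.09 standing = $922.26
Electric: 25,592,417 BTU / 3412 = 7,501 kWh → × $0.0778 = $583.56; + 5 × $13.52 standing = $651.16
Difference = |$922.26 − $651.16| = $271.10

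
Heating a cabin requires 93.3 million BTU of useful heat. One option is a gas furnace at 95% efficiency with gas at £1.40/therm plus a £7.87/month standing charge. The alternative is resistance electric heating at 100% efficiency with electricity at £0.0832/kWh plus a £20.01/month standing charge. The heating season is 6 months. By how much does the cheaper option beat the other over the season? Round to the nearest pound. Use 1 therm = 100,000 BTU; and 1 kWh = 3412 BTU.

Heat load = 93.3 × 10⁶ BTU = 93,300,000 BTU
Gas: input = 93,300,000 / 0.95 = 98,210,526 BTU = 982.1 therm → 982.1 × £1.40 = £1,374.95; + 6 × £7.87 standing = £1,422.17
Electric: 93,300,000 BTU / 3412 = 27,340 kWh → × £0.0832 = £2,275.08; + 6 × £20.01 standing = £2,395.14
Difference = |£1,422.17 − £2,395.14| = £972.97 ≈ £973

£973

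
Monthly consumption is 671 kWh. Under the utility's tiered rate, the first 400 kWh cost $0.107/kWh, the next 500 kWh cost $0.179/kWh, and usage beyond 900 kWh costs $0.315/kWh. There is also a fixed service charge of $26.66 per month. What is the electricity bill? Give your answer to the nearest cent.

$117.97

First 400 kWh × $0.107 = $42.80
Next 271 kWh × $0.179 = $48.51
Remaining tier: 0 kWh (not reached)
Energy charge = $91.31; + service $26.66 = $117.97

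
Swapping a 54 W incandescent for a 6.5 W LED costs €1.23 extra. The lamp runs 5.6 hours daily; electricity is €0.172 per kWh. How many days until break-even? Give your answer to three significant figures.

Power saved = 54 − 6.5 = 47.5 W
Daily energy saved = 47.5 W × 5.6 h = 266 Wh = 0.266 kWh
Daily savings = 0.266 × €0.172 = €0.0458
Payback = €1.23 / €0.0458 per day = 26.88 days

26.9 days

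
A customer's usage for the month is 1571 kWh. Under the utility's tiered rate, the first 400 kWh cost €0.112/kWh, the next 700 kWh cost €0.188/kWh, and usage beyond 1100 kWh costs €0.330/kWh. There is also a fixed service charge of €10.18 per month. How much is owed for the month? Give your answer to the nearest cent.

€342.01

First 400 kWh × €0.112 = €44.80
Next 700 kWh × €0.188 = €131.60
Remaining 471 kWh × €0.330 = €155.43
Energy charge = €331.83; + service €10.18 = €342.01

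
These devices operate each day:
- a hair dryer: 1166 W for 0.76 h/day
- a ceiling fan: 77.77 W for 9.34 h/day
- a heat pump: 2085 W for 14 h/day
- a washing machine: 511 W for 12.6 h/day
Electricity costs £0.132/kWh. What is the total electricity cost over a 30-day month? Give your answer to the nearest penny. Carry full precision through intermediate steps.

hair dryer: 1166 W × 0.76 h × 30 d = 26,585 Wh = 26.58 kWh
ceiling fan: 77.77 W × 9.34 h × 30 d = 21,791 Wh = 21.79 kWh
heat pump: 2085 W × 14 h × 30 d = 875,700 Wh = 875.7 kWh
washing machine: 511 W × 12.6 h × 30 d = 193,158 Wh = 193.2 kWh
Total energy = 26.58 + 21.79 + 875.7 + 193.2 = 1,117 kWh
Cost = 1,117 kWh × £0.132 = £147.47

£147.47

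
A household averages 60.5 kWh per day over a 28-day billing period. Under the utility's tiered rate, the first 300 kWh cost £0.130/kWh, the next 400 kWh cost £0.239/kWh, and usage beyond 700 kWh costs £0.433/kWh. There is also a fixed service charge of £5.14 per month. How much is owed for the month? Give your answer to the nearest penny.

Usage = 60.5 kWh/day × 28 days = 1694 kWh
First 300 kWh × £0.130 = £39.00
Next 400 kWh × £0.239 = £95.60
Remaining 994 kWh × £0.433 = £430.40
Energy charge = £565.00; + service £5.14 = £570.14

£570.14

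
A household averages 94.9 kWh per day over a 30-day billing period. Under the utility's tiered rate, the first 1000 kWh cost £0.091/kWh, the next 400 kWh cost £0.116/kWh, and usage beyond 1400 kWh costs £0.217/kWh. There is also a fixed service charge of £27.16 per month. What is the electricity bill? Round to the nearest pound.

Usage = 94.9 kWh/day × 30 days = 2847 kWh
First 1000 kWh × £0.091 = £91.00
Next 400 kWh × £0.116 = £46.40
Remaining 1447 kWh × £0.217 = £314.00
Energy charge = £451.40; + service £27.16 = £478.56 ≈ £479

£479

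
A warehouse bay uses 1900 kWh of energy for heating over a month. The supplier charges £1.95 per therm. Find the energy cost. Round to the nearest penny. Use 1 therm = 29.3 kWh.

1900 kWh × (0.03413 therm/kWh) = 64.85 therm
Cost = 64.85 therm × £1.95/therm = £126.45

£126.45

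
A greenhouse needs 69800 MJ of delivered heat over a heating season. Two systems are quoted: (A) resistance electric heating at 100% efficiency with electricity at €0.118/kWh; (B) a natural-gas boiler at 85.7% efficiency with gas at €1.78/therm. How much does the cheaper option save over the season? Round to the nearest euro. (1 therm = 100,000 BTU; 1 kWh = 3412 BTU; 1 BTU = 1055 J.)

€914

Heat load = 69800 MJ = 69,800,000,000 J / 1055 = 66,161,137 BTU
Gas: input = 66,161,137 / 0.857 = 77,200,860 BTU = 772 therm → 772 × €1.78 = €1,374.18
Electric: 66,161,137 BTU / 3412 = 19,390 kWh → × €0.118 = €2,288.10
Difference = |€1,374.18 − €2,288.10| = €913.93 ≈ €914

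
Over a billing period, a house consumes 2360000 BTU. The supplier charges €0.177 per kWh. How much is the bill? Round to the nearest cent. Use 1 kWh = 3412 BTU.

€122.43

2360000 BTU × (0.00029308 kWh/BTU) = 691.7 kWh
Cost = 691.7 kWh × €0.177/kWh = €122.43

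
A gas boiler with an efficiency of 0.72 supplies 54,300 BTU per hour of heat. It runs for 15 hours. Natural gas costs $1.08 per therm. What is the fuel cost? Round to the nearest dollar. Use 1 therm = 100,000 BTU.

$12

Heat delivered = 54,300 BTU/h × 15 h = 814,500 BTU
Gas input = 814,500 / 0.72 = 1,131,250 BTU
= 1,131,250 / 100,000 = 11.31 therm
Cost = 11.31 × $1.08/therm = $12.22 ≈ $12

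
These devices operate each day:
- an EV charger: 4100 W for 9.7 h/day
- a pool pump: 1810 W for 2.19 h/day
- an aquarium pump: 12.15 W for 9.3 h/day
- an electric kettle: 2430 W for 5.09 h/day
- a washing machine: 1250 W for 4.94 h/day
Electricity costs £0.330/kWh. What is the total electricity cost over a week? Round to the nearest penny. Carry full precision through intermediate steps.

£144.12

EV charger: 4100 W × 9.7 h × 7 d = 278,390 Wh = 278.4 kWh
pool pump: 1810 W × 2.19 h × 7 d = 27,747 Wh = 27.75 kWh
aquarium pump: 12.15 W × 9.3 h × 7 d = 791 Wh = 0.791 kWh
electric kettle: 2430 W × 5.09 h × 7 d = 86,581 Wh = 86.58 kWh
washing machine: 1250 W × 4.94 h × 7 d = 43,225 Wh = 43.23 kWh
Total energy = 278.4 + 27.75 + 0.791 + 86.58 + 43.23 = 436.7 kWh
Cost = 436.7 kWh × £0.330 = £144.12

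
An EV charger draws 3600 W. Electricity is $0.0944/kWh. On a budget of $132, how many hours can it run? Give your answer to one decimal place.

Energy budget = $132 / $0.0944 per kWh = 1,398 kWh = 1,398,305 Wh
Runtime = 1,398,305 Wh / 3600 W = 388.4 h

388.4 h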